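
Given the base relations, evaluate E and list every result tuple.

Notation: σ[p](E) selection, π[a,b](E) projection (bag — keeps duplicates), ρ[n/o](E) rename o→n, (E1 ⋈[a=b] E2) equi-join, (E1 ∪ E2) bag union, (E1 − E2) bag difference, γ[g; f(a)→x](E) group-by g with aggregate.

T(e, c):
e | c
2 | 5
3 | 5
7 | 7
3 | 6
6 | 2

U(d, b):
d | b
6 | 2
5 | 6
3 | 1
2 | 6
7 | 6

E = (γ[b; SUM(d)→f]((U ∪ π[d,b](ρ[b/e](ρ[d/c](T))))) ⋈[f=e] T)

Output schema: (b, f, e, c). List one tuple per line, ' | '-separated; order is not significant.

Per-node cardinality:
  U → 5
  T → 5
  ρ[d/c](T) → 5
  ρ[b/e](ρ[d/c](T)) → 5
  π[d,b](ρ[b/e](ρ[d/c](T))) → 5
  (U ∪ π[d,b](ρ[b/e](ρ[d/c](T)))) → 10
  γ[b; SUM(d)→f]((U ∪ π[d,b](ρ[b/e](ρ[d/c](T))))) → 5
  T → 5
  (γ[b; SUM(d)→f]((U ∪ π[d,b](ρ[b/e](ρ[d/c](T))))) ⋈[f=e] T) → 3

== RESULT ==
b | f | e | c
1 | 3 | 3 | 5
1 | 3 | 3 | 6
7 | 7 | 7 | 7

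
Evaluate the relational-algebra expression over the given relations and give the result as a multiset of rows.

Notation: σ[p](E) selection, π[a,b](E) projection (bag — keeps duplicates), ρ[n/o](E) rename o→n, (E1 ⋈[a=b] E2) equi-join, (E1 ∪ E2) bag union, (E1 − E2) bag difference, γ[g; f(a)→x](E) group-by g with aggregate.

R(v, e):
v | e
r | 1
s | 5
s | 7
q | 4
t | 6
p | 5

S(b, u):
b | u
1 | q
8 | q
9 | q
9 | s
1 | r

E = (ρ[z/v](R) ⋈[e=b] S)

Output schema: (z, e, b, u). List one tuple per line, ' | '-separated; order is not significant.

Subexpression sizes:
  R → 6
  ρ[z/v](R) → 6
  S → 5
  (ρ[z/v](R) ⋈[e=b] S) → 2

== RESULT ==
z | e | b | u
r | 1 | 1 | q
r | 1 | 1 | r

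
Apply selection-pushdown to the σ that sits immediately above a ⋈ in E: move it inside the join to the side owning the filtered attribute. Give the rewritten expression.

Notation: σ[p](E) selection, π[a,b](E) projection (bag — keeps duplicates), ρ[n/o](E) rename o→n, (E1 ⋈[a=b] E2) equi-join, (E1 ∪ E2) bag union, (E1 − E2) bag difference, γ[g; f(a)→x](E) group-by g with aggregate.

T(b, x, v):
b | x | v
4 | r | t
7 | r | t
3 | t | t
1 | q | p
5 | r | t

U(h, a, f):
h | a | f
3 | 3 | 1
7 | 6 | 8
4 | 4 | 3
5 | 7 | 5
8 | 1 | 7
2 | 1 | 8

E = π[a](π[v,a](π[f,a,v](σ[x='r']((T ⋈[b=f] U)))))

σ filters on x, owned by the left side.
E' = π[a](π[v,a](π[f,a,v]((σ[x='r'](T) ⋈[b=f] U))))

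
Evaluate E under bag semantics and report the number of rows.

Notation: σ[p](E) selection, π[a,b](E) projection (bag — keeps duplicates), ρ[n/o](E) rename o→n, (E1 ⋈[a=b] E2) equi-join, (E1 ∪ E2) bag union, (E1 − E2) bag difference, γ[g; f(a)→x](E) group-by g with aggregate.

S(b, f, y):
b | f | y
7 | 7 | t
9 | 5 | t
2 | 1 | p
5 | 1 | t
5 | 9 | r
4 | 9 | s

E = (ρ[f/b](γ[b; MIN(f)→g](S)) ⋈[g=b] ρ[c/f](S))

Per-node cardinality:
  S → 6
  γ[b; MIN(f)→g](S) → 5
  ρ[f/b](γ[b; MIN(f)→g](S)) → 5
  S → 6
  ρ[c/f](S) → 6
  (ρ[f/b](γ[b; MIN(f)→g](S)) ⋈[g=b] ρ[c/f](S)) → 4

|E| = 4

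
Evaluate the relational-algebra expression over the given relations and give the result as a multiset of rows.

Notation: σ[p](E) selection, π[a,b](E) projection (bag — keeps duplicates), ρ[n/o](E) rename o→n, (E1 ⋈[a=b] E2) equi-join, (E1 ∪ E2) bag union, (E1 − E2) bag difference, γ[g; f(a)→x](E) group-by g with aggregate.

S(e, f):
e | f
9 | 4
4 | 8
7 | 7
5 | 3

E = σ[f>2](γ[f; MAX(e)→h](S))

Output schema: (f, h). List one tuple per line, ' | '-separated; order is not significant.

Stepwise |·|:
  S → 4
  γ[f; MAX(e)→h](S) → 4
  σ[f>2](γ[f; MAX(e)→h](S)) → 4

== RESULT ==
f | h
3 | 5
4 | 9
7 | 7
8 | 4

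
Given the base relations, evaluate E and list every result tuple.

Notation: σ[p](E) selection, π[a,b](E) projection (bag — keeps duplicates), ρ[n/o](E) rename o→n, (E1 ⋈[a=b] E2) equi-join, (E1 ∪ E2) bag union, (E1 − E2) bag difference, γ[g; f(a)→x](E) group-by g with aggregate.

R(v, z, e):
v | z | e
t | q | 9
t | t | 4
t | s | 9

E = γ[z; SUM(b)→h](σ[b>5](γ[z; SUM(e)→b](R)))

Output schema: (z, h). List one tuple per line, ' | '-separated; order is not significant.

Subexpression sizes:
  R → 3
  γ[z; SUM(e)→b](R) → 3
  σ[b>5](γ[z; SUM(e)→b](R)) → 2
  γ[z; SUM(b)→h](σ[b>5](γ[z; SUM(e)→b](R))) → 2

== RESULT ==
z | h
q | 9
s | 9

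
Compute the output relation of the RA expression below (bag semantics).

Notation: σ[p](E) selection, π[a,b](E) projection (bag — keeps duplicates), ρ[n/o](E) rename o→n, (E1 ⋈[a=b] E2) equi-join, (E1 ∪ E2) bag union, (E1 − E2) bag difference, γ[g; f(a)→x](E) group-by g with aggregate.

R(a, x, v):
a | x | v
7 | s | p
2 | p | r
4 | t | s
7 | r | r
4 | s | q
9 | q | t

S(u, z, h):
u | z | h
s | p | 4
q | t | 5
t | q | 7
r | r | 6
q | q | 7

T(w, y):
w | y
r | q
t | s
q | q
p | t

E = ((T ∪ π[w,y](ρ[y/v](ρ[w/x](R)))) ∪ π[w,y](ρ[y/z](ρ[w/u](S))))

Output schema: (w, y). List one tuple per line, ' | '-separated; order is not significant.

Per-node cardinality:
  T → 4
  R → 6
  ρ[w/x](R) → 6
  ρ[y/v](ρ[w/x](R)) → 6
  π[w,y](ρ[y/v](ρ[w/x](R))) → 6
  (T ∪ π[w,y](ρ[y/v](ρ[w/x](R)))) → 10
  S → 5
  ρ[w/u](S) → 5
  ρ[y/z](ρ[w/u](S)) → 5
  π[w,y](ρ[y/z](ρ[w/u](S))) → 5
  ((T ∪ π[w,y](ρ[y/v](ρ[w/x](R)))) ∪ π[w,y](ρ[y/z](ρ[w/u](S)))) → 15

== RESULT ==
w | y
p | r
p | t
q | q
q | q
q | t
q | t
r | q
r | r
r | r
s | p
s | p
s | q
t | q
t | s
t | s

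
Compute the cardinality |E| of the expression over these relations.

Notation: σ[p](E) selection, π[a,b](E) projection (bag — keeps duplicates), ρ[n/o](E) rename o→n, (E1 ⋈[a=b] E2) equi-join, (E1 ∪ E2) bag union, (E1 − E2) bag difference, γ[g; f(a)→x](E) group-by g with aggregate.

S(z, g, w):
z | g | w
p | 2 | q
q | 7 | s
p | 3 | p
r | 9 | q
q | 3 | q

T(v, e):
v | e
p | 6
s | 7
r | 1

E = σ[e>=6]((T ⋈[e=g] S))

Per-node cardinality:
  T → 3
  S → 5
  (T ⋈[e=g] S) → 1
  σ[e>=6]((T ⋈[e=g] S)) → 1

|E| = 1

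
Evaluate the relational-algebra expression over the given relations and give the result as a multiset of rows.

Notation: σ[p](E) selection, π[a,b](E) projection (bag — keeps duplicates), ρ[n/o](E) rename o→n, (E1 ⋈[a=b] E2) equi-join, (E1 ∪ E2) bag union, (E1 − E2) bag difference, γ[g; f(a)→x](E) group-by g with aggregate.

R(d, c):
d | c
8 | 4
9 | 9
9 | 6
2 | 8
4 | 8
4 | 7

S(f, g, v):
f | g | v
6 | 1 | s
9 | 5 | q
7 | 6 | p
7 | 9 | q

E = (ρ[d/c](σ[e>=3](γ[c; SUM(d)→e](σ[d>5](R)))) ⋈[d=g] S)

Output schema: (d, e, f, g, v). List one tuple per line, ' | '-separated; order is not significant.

Stepwise |·|:
  R → 6
  σ[d>5](R) → 3
  γ[c; SUM(d)→e](σ[d>5](R)) → 3
  σ[e>=3](γ[c; SUM(d)→e](σ[d>5](R))) → 3
  ρ[d/c](σ[e>=3](γ[c; SUM(d)→e](σ[d>5](R)))) → 3
  S → 4
  (ρ[d/c](σ[e>=3](γ[c; SUM(d)→e](σ[d>5](R)))) ⋈[d=g] S) → 2

== RESULT ==
d | e | f | g | v
6 | 9 | 7 | 6 | p
9 | 9 | 7 | 9 | q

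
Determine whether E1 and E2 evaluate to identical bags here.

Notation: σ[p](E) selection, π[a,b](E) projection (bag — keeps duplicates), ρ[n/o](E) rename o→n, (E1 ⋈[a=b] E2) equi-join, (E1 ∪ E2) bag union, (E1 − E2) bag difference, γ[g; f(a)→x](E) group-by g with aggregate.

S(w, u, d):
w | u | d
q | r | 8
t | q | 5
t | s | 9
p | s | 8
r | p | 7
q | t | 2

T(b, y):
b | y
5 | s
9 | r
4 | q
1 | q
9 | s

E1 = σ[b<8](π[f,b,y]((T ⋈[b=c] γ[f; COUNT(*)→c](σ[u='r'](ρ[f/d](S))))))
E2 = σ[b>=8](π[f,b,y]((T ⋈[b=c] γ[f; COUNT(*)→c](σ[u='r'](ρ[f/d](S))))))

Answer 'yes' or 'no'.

E1 subexpression sizes:
  T → 5
  S → 6
  ρ[f/d](S) → 6
  σ[u='r'](ρ[f/d](S)) → 1
  γ[f; COUNT(*)→c](σ[u='r'](ρ[f/d](S))) → 1
  (T ⋈[b=c] γ[f; COUNT(*)→c](σ[u='r'](ρ[f/d](S)))) → 1
  π[f,b,y]((T ⋈[b=c] γ[f; COUNT(*)→c](σ[u='r'](ρ[f/d](S))))) → 1
  σ[b<8](π[f,b,y]((T ⋈[b=c] γ[f; COUNT(*)→c](σ[u='r'](ρ[f/d](S)))))) → 1
E2 subexpression sizes:
  T → 5
  S → 6
  ρ[f/d](S) → 6
  σ[u='r'](ρ[f/d](S)) → 1
  γ[f; COUNT(*)→c](σ[u='r'](ρ[f/d](S))) → 1
  (T ⋈[b=c] γ[f; COUNT(*)→c](σ[u='r'](ρ[f/d](S)))) → 1
  π[f,b,y]((T ⋈[b=c] γ[f; COUNT(*)→c](σ[u='r'](ρ[f/d](S))))) → 1
  σ[b>=8](π[f,b,y]((T ⋈[b=c] γ[f; COUNT(*)→c](σ[u='r'](ρ[f/d](S)))))) → 0

E1 result:
f | b | y
8 | 1 | q
E2 result:
f | b | y
(0 rows)
Witness: (8, 1, 'q') appears 1× in E1 but 0× in E2.

no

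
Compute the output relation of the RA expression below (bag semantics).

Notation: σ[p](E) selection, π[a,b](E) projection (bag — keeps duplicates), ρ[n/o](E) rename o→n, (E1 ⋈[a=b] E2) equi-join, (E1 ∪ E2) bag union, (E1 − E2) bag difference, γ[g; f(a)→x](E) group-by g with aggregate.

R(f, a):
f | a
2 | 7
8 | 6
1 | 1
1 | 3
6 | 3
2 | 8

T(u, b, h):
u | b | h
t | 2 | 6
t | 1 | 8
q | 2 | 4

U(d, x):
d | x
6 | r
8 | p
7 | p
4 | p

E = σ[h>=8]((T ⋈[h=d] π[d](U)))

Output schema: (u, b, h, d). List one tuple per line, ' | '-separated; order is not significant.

Row counts bottom-up:
  T → 3
  U → 4
  π[d](U) → 4
  (T ⋈[h=d] π[d](U)) → 3
  σ[h>=8]((T ⋈[h=d] π[d](U))) → 1

== RESULT ==
u | b | h | d
t | 1 | 8 | 8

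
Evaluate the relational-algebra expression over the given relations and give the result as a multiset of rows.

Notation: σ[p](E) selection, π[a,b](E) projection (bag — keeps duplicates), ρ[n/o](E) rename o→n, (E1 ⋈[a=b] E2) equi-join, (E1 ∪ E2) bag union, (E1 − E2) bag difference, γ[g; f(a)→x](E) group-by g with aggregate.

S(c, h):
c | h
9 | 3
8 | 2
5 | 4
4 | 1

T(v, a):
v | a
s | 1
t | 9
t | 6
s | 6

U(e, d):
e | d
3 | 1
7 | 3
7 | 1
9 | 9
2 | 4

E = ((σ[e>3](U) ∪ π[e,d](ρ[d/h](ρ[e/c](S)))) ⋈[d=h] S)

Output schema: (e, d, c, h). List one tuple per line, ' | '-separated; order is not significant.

Row counts bottom-up:
  U → 5
  σ[e>3](U) → 3
  S → 4
  ρ[e/c](S) → 4
  ρ[d/h](ρ[e/c](S)) → 4
  π[e,d](ρ[d/h](ρ[e/c](S))) → 4
  (σ[e>3](U) ∪ π[e,d](ρ[d/h](ρ[e/c](S)))) → 7
  S → 4
  ((σ[e>3](U) ∪ π[e,d](ρ[d/h](ρ[e/c](S)))) ⋈[d=h] S) → 6

== RESULT ==
e | d | c | h
4 | 1 | 4 | 1
5 | 4 | 5 | 4
7 | 1 | 4 | 1
7 | 3 | 9 | 3
8 | 2 | 8 | 2
9 | 3 | 9 | 3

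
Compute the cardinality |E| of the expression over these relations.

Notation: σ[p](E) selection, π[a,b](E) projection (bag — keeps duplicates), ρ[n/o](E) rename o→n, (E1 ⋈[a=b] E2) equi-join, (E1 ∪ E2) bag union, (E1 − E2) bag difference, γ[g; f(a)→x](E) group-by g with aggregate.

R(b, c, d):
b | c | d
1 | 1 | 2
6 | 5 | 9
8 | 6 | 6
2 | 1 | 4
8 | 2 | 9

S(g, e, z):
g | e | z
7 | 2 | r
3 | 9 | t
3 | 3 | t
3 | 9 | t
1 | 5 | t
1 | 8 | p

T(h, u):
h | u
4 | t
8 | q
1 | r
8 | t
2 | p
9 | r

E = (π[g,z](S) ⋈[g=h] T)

Row counts bottom-up:
  S → 6
  π[g,z](S) → 6
  T → 6
  (π[g,z](S) ⋈[g=h] T) → 2

|E| = 2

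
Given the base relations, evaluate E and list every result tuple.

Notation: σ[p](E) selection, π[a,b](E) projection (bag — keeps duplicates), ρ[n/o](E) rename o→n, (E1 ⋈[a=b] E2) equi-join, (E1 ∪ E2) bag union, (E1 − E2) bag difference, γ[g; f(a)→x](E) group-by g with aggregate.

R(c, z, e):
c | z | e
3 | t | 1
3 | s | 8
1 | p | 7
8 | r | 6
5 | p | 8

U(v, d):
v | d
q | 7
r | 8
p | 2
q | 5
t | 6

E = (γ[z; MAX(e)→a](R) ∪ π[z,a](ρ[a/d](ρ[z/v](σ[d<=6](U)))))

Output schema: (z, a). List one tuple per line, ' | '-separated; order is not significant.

Subexpression sizes:
  R → 5
  γ[z; MAX(e)→a](R) → 4
  U → 5
  σ[d<=6](U) → 3
  ρ[z/v](σ[d<=6](U)) → 3
  ρ[a/d](ρ[z/v](σ[d<=6](U))) → 3
  π[z,a](ρ[a/d](ρ[z/v](σ[d<=6](U)))) → 3
  (γ[z; MAX(e)→a](R) ∪ π[z,a](ρ[a/d](ρ[z/v](σ[d<=6](U))))) → 7

== RESULT ==
z | a
p | 2
p | 8
q | 5
r | 6
s | 8
t | 1
t | 6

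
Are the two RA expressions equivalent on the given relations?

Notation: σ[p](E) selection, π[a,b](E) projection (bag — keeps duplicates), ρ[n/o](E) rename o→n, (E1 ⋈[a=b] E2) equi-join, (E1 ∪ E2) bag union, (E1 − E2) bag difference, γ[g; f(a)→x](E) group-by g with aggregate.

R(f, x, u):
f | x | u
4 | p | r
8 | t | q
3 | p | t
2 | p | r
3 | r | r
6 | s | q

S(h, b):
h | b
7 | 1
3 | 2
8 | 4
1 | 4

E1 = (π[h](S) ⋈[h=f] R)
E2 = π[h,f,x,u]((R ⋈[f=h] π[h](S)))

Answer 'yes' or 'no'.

E1 row counts bottom-up:
  S → 4
  π[h](S) → 4
  R → 6
  (π[h](S) ⋈[h=f] R) → 3
E2 row counts bottom-up:
  R → 6
  S → 4
  π[h](S) → 4
  (R ⋈[f=h] π[h](S)) → 3
  π[h,f,x,u]((R ⋈[f=h] π[h](S))) → 3

E1 and E2 produce the same multiset:
h | f | x | u
3 | 3 | p | t
3 | 3 | r | r
8 | 8 | t | q

yes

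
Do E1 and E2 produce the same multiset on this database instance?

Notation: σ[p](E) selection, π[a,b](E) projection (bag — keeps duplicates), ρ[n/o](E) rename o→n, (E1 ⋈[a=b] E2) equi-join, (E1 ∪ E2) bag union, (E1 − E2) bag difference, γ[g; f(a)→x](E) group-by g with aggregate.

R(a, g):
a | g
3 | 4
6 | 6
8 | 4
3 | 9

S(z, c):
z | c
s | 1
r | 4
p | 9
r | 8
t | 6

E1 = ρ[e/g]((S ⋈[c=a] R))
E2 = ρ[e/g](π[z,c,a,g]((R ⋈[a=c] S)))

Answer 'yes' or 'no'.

E1 subexpression sizes:
  S → 5
  R → 4
  (S ⋈[c=a] R) → 2
  ρ[e/g]((S ⋈[c=a] R)) → 2
E2 subexpression sizes:
  R → 4
  S → 5
  (R ⋈[a=c] S) → 2
  π[z,c,a,g]((R ⋈[a=c] S)) → 2
  ρ[e/g](π[z,c,a,g]((R ⋈[a=c] S))) → 2

E1 and E2 produce the same multiset:
z | c | a | e
r | 8 | 8 | 4
t | 6 | 6 | 6

yes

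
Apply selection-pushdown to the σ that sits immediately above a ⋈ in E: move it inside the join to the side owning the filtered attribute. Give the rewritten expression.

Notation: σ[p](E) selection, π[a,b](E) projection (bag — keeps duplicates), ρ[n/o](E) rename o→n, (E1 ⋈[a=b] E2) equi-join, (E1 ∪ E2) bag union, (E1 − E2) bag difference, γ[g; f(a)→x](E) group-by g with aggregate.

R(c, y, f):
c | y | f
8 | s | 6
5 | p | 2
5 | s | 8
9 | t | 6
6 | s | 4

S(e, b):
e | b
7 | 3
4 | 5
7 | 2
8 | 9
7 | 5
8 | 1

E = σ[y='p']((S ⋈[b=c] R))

σ filters on y, owned by the right side.
E' = (S ⋈[b=c] σ[y='p'](R))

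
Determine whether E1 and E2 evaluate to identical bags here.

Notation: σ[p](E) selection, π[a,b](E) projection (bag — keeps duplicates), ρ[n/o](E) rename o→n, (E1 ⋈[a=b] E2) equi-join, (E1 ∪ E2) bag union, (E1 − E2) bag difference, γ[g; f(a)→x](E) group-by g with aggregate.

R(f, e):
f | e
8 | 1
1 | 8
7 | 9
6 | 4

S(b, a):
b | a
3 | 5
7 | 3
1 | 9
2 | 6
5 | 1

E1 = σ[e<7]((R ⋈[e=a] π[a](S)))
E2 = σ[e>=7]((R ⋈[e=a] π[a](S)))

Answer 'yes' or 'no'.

E1 stepwise |·|:
  R → 4
  S → 5
  π[a](S) → 5
  (R ⋈[e=a] π[a](S)) → 2
  σ[e<7]((R ⋈[e=a] π[a](S))) → 1
E2 stepwise |·|:
  R → 4
  S → 5
  π[a](S) → 5
  (R ⋈[e=a] π[a](S)) → 2
  σ[e>=7]((R ⋈[e=a] π[a](S))) → 1

E1 result:
f | e | a
8 | 1 | 1
E2 result:
f | e | a
7 | 9 | 9
Witness: (8, 1, 1) appears 1× in E1 but 0× in E2.

no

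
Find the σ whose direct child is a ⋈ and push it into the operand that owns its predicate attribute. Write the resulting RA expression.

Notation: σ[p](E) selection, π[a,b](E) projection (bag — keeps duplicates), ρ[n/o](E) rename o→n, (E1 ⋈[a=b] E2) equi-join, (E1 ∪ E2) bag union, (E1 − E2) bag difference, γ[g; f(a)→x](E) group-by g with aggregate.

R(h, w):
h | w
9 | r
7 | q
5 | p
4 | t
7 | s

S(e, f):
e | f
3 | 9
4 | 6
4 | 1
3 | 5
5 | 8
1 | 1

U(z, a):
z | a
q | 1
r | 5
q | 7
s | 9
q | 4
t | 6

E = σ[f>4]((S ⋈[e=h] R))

σ filters on f, owned by the left side.
E' = (σ[f>4](S) ⋈[e=h] R)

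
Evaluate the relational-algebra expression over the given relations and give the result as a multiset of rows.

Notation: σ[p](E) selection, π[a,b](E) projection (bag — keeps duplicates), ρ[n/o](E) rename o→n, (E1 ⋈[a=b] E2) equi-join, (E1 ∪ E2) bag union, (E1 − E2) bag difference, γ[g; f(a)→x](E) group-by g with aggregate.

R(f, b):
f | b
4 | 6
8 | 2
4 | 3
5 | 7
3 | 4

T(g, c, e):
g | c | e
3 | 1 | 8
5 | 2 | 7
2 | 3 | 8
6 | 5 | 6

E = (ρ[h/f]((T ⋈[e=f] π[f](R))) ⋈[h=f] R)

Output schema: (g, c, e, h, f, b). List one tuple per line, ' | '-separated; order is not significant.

Stepwise |·|:
  T → 4
  R → 5
  π[f](R) → 5
  (T ⋈[e=f] π[f](R)) → 2
  ρ[h/f]((T ⋈[e=f] π[f](R))) → 2
  R → 5
  (ρ[h/f]((T ⋈[e=f] π[f](R))) ⋈[h=f] R) → 2

== RESULT ==
g | c | e | h | f | b
2 | 3 | 8 | 8 | 8 | 2
3 | 1 | 8 | 8 | 8 | 2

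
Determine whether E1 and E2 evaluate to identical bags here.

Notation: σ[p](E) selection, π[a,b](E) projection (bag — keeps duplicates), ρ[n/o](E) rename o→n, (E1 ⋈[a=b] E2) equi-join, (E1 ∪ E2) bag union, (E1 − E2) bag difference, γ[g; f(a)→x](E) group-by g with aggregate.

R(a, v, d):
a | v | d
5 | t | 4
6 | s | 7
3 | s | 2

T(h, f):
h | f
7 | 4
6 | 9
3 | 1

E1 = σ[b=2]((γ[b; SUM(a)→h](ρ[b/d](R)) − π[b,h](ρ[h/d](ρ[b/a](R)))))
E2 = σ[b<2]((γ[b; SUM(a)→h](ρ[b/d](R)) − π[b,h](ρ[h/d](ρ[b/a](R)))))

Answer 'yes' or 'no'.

E1 stepwise |·|:
  R → 3
  ρ[b/d](R) → 3
  γ[b; SUM(a)→h](ρ[b/d](R)) → 3
  R → 3
  ρ[b/a](R) → 3
  ρ[h/d](ρ[b/a](R)) → 3
  π[b,h](ρ[h/d](ρ[b/a](R))) → 3
  (γ[b; SUM(a)→h](ρ[b/d](R)) − π[b,h](ρ[h/d](ρ[b/a](R)))) → 3
  σ[b=2]((γ[b; SUM(a)→h](ρ[b/d](R)) − π[b,h](ρ[h/d](ρ[b/a](R))))) → 1
E2 stepwise |·|:
  R → 3
  ρ[b/d](R) → 3
  γ[b; SUM(a)→h](ρ[b/d](R)) → 3
  R → 3
  ρ[b/a](R) → 3
  ρ[h/d](ρ[b/a](R)) → 3
  π[b,h](ρ[h/d](ρ[b/a](R))) → 3
  (γ[b; SUM(a)→h](ρ[b/d](R)) − π[b,h](ρ[h/d](ρ[b/a](R)))) → 3
  σ[b<2]((γ[b; SUM(a)→h](ρ[b/d](R)) − π[b,h](ρ[h/d](ρ[b/a](R))))) → 0

E1 result:
b | h
2 | 3
E2 result:
b | h
(0 rows)
Witness: (2, 3) appears 1× in E1 but 0× in E2.

no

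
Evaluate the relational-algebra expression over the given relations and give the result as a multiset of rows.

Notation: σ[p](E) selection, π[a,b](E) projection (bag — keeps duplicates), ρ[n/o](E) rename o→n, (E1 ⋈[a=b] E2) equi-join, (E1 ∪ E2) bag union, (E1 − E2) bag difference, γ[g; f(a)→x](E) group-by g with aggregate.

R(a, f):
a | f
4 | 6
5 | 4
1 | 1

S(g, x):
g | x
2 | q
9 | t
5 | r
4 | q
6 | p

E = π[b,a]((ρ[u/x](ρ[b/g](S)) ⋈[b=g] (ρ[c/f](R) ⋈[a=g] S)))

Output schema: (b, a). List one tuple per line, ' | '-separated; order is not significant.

Subexpression sizes:
  S → 5
  ρ[b/g](S) → 5
  ρ[u/x](ρ[b/g](S)) → 5
  R → 3
  ρ[c/f](R) → 3
  S → 5
  (ρ[c/f](R) ⋈[a=g] S) → 2
  (ρ[u/x](ρ[b/g](S)) ⋈[b=g] (ρ[c/f](R) ⋈[a=g] S)) → 2
  π[b,a]((ρ[u/x](ρ[b/g](S)) ⋈[b=g] (ρ[c/f](R) ⋈[a=g] S))) → 2

== RESULT ==
b | a
4 | 4
5 | 5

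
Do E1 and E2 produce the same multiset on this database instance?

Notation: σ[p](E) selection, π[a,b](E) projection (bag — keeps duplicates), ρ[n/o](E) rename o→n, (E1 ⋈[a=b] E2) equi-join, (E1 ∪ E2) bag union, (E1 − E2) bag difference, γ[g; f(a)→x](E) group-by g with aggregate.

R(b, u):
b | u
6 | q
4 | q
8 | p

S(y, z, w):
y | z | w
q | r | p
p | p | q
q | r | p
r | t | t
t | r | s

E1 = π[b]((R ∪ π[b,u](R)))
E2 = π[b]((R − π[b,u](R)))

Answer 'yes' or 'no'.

E1 stepwise |·|:
  R → 3
  R → 3
  π[b,u](R) → 3
  (R ∪ π[b,u](R)) → 6
  π[b]((R ∪ π[b,u](R))) → 6
E2 stepwise |·|:
  R → 3
  R → 3
  π[b,u](R) → 3
  (R − π[b,u](R)) → 0
  π[b]((R − π[b,u](R))) → 0

E1 result:
b
4
4
6
6
8
8
E2 result:
b
(0 rows)
Witness: (6,) appears 2× in E1 but 0× in E2.

no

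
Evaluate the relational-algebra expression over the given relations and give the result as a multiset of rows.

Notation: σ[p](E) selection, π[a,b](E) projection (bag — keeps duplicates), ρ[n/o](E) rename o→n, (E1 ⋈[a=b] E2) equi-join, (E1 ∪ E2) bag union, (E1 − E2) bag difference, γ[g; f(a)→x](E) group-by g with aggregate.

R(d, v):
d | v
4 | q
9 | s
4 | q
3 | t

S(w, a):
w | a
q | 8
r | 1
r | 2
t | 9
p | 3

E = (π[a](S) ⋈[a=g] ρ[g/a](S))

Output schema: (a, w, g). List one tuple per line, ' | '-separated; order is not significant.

Stepwise |·|:
  S → 5
  π[a](S) → 5
  S → 5
  ρ[g/a](S) → 5
  (π[a](S) ⋈[a=g] ρ[g/a](S)) → 5

== RESULT ==
a | w | g
1 | r | 1
2 | r | 2
3 | p | 3
8 | q | 8
9 | t | 9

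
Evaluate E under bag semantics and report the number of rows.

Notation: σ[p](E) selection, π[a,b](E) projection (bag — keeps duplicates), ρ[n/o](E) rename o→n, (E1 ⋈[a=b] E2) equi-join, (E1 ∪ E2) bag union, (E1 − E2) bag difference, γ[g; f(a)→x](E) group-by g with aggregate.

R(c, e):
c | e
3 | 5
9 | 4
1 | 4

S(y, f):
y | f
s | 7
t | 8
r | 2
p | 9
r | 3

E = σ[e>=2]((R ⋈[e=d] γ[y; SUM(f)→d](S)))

Row counts bottom-up:
  R → 3
  S → 5
  γ[y; SUM(f)→d](S) → 4
  (R ⋈[e=d] γ[y; SUM(f)→d](S)) → 1
  σ[e>=2]((R ⋈[e=d] γ[y; SUM(f)→d](S))) → 1

|E| = 1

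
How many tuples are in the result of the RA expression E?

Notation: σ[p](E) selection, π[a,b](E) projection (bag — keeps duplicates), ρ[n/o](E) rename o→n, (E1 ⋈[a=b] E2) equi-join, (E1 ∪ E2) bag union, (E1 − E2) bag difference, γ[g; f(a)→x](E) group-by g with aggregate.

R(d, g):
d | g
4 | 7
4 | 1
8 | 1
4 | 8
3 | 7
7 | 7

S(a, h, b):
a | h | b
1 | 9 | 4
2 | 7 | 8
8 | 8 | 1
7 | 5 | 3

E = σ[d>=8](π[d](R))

Row counts bottom-up:
  R → 6
  π[d](R) → 6
  σ[d>=8](π[d](R)) → 1

|E| = 1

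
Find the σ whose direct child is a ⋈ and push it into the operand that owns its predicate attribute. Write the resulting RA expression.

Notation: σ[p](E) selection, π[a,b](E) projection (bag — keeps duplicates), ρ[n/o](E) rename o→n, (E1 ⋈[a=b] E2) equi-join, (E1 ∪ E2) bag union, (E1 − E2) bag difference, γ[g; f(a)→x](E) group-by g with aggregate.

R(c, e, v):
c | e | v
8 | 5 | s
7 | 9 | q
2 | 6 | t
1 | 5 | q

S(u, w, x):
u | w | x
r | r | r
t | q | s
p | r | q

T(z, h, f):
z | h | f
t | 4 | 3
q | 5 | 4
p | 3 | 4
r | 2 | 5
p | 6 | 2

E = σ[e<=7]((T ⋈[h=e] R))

σ filters on e, owned by the right side.
E' = (T ⋈[h=e] σ[e<=7](R))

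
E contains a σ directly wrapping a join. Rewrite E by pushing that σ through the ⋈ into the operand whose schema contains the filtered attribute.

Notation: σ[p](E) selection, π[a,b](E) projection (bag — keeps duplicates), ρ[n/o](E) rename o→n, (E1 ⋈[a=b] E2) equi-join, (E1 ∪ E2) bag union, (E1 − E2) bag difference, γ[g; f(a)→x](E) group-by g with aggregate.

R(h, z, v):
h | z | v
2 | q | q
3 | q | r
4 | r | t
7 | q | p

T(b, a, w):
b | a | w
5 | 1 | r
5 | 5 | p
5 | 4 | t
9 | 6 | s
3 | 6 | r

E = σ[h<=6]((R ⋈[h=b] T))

σ filters on h, owned by the left side.
E' = (σ[h<=6](R) ⋈[h=b] T)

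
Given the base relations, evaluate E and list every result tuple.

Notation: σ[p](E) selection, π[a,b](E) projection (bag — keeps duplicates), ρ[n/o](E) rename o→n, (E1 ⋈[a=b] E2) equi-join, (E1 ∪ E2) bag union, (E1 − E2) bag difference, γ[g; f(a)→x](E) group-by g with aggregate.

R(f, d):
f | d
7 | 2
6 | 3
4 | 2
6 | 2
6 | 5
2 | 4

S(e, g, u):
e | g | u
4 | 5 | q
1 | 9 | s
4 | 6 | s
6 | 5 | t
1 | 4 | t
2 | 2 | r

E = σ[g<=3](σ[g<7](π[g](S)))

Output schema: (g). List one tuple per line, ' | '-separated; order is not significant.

Per-node cardinality:
  S → 6
  π[g](S) → 6
  σ[g<7](π[g](S)) → 5
  σ[g<=3](σ[g<7](π[g](S))) → 1

== RESULT ==
g
2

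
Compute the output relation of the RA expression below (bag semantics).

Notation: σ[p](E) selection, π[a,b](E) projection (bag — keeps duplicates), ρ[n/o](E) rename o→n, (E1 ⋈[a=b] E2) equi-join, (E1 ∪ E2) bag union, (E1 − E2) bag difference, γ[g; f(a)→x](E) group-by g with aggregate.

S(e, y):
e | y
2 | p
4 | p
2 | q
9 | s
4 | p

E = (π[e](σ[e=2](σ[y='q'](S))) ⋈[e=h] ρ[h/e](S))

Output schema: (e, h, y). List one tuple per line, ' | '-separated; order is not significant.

Row counts bottom-up:
  S → 5
  σ[y='q'](S) → 1
  σ[e=2](σ[y='q'](S)) → 1
  π[e](σ[e=2](σ[y='q'](S))) → 1
  S → 5
  ρ[h/e](S) → 5
  (π[e](σ[e=2](σ[y='q'](S))) ⋈[e=h] ρ[h/e](S)) → 2

== RESULT ==
e | h | y
2 | 2 | p
2 | 2 | q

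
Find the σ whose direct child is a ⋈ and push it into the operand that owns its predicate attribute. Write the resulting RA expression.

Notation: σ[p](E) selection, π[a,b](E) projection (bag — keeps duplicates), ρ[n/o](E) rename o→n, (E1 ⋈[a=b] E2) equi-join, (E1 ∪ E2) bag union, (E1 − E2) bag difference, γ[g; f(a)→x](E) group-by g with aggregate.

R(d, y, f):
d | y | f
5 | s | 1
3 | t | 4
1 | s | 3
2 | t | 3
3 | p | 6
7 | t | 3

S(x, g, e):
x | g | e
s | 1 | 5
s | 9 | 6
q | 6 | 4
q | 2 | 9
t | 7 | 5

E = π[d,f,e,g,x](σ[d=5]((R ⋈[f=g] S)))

σ filters on d, owned by the left side.
E' = π[d,f,e,g,x]((σ[d=5](R) ⋈[f=g] S))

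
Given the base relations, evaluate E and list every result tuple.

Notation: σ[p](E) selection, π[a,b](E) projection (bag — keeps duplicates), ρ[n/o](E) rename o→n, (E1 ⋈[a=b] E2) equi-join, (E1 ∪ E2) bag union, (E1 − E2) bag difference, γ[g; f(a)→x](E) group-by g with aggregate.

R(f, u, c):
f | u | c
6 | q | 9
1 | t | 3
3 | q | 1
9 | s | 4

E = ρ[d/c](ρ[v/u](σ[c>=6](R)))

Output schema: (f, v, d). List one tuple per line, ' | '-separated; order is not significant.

Stepwise |·|:
  R → 4
  σ[c>=6](R) → 1
  ρ[v/u](σ[c>=6](R)) → 1
  ρ[d/c](ρ[v/u](σ[c>=6](R))) → 1

== RESULT ==
f | v | d
6 | q | 9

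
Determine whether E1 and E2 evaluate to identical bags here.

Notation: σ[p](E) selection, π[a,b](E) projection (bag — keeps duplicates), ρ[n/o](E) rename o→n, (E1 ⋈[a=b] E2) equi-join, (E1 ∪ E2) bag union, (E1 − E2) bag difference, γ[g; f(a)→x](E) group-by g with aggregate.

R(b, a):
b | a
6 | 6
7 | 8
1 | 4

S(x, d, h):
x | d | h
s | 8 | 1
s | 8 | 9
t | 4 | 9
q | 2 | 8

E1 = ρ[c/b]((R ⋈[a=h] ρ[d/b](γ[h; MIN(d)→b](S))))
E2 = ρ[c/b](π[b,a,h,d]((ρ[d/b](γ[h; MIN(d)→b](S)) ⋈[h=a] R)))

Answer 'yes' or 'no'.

E1 per-node cardinality:
  R → 3
  S → 4
  γ[h; MIN(d)→b](S) → 3
  ρ[d/b](γ[h; MIN(d)→b](S)) → 3
  (R ⋈[a=h] ρ[d/b](γ[h; MIN(d)→b](S))) → 1
  ρ[c/b]((R ⋈[a=h] ρ[d/b](γ[h; MIN(d)→b](S)))) → 1
E2 per-node cardinality:
  S → 4
  γ[h; MIN(d)→b](S) → 3
  ρ[d/b](γ[h; MIN(d)→b](S)) → 3
  R → 3
  (ρ[d/b](γ[h; MIN(d)→b](S)) ⋈[h=a] R) → 1
  π[b,a,h,d]((ρ[d/b](γ[h; MIN(d)→b](S)) ⋈[h=a] R)) → 1
  ρ[c/b](π[b,a,h,d]((ρ[d/b](γ[h; MIN(d)→b](S)) ⋈[h=a] R))) → 1

E1 and E2 produce the same multiset:
c | a | h | d
7 | 8 | 8 | 2

yes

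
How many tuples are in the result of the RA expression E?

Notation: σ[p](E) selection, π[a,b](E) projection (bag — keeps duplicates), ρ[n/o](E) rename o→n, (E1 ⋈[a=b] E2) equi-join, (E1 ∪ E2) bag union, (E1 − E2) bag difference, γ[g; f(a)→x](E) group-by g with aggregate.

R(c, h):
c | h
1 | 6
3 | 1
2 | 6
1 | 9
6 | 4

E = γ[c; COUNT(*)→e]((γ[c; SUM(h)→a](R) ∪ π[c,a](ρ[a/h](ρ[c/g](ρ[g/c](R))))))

Subexpression sizes:
  R → 5
  γ[c; SUM(h)→a](R) → 4
  R → 5
  ρ[g/c](R) → 5
  ρ[c/g](ρ[g/c](R)) → 5
  ρ[a/h](ρ[c/g](ρ[g/c](R))) → 5
  π[c,a](ρ[a/h](ρ[c/g](ρ[g/c](R)))) → 5
  (γ[c; SUM(h)→a](R) ∪ π[c,a](ρ[a/h](ρ[c/g](ρ[g/c](R))))) → 9
  γ[c; COUNT(*)→e]((γ[c; SUM(h)→a](R) ∪ π[c,a](ρ[a/h](ρ[c/g](ρ[g/c](R)))))) → 4

|E| = 4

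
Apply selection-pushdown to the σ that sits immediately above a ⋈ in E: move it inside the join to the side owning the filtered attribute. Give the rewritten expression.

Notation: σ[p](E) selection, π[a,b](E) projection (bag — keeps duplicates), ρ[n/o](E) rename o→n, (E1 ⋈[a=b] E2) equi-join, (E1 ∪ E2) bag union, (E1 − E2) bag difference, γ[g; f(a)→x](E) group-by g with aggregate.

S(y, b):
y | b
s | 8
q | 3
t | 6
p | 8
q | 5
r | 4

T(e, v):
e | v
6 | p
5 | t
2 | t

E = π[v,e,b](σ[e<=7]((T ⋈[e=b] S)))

σ filters on e, owned by the left side.
E' = π[v,e,b]((σ[e<=7](T) ⋈[e=b] S))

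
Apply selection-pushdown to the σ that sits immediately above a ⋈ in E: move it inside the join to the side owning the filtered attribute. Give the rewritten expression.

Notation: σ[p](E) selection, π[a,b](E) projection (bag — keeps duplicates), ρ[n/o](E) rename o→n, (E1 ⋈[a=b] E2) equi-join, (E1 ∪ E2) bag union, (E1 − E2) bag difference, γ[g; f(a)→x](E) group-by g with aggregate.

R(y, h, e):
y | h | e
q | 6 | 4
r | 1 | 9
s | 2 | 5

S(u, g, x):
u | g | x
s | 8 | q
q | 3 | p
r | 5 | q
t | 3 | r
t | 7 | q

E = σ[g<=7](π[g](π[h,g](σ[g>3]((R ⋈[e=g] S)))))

σ filters on g, owned by the right side.
E' = σ[g<=7](π[g](π[h,g]((R ⋈[e=g] σ[g>3](S)))))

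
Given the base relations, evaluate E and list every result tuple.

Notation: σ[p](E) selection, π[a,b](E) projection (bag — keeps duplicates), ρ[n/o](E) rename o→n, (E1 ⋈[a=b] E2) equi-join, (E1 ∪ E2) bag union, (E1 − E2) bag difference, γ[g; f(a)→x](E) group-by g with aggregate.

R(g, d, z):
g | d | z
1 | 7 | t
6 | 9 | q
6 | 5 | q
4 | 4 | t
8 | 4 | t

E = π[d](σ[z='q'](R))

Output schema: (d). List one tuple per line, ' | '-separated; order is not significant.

Row counts bottom-up:
  R → 5
  σ[z='q'](R) → 2
  π[d](σ[z='q'](R)) → 2

== RESULT ==
d
5
9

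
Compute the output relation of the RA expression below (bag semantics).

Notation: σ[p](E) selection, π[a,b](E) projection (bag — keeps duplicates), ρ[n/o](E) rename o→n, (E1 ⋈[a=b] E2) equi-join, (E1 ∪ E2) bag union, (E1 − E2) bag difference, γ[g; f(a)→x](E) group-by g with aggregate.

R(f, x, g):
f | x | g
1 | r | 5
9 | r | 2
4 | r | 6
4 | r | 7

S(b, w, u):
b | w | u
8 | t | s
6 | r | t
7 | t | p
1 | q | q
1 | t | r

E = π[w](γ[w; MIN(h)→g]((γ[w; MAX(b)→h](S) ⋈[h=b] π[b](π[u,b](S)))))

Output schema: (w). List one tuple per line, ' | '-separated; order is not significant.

Per-node cardinality:
  S → 5
  γ[w; MAX(b)→h](S) → 3
  S → 5
  π[u,b](S) → 5
  π[b](π[u,b](S)) → 5
  (γ[w; MAX(b)→h](S) ⋈[h=b] π[b](π[u,b](S))) → 4
  γ[w; MIN(h)→g]((γ[w; MAX(b)→h](S) ⋈[h=b] π[b](π[u,b](S)))) → 3
  π[w](γ[w; MIN(h)→g]((γ[w; MAX(b)→h](S) ⋈[h=b] π[b](π[u,b](S))))) → 3

== RESULT ==
w
q
r
t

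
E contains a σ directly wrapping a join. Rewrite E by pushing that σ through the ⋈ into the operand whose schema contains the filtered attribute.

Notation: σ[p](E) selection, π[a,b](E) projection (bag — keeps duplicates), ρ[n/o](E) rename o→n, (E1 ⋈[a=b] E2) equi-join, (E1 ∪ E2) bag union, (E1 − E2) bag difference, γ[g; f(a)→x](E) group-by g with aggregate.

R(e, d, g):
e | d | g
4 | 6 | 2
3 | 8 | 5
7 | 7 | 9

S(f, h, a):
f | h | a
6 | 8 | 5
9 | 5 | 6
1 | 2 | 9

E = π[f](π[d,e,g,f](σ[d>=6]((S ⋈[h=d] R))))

σ filters on d, owned by the right side.
E' = π[f](π[d,e,g,f]((S ⋈[h=d] σ[d>=6](R))))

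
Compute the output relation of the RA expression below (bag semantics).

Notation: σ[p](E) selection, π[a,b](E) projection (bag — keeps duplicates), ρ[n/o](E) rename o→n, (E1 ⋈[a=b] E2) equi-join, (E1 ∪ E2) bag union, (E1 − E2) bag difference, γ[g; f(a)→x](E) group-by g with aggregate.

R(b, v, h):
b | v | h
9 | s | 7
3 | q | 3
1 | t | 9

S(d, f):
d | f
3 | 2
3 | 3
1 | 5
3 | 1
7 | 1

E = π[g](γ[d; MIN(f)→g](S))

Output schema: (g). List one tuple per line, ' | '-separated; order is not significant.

Row counts bottom-up:
  S → 5
  γ[d; MIN(f)→g](S) → 3
  π[g](γ[d; MIN(f)→g](S)) → 3

== RESULT ==
g
1
1
5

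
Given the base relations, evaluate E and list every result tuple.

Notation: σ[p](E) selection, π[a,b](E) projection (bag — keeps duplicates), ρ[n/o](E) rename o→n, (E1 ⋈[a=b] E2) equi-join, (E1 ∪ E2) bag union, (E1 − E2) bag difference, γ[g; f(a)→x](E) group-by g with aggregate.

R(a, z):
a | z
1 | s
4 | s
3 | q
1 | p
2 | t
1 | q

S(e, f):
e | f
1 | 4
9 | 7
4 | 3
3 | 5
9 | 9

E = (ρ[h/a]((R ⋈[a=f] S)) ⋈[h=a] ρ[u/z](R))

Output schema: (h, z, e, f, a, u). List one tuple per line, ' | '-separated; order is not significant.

Subexpression sizes:
  R → 6
  S → 5
  (R ⋈[a=f] S) → 2
  ρ[h/a]((R ⋈[a=f] S)) → 2
  R → 6
  ρ[u/z](R) → 6
  (ρ[h/a]((R ⋈[a=f] S)) ⋈[h=a] ρ[u/z](R)) → 2

== RESULT ==
h | z | e | f | a | u
3 | q | 4 | 3 | 3 | q
4 | s | 1 | 4 | 4 | s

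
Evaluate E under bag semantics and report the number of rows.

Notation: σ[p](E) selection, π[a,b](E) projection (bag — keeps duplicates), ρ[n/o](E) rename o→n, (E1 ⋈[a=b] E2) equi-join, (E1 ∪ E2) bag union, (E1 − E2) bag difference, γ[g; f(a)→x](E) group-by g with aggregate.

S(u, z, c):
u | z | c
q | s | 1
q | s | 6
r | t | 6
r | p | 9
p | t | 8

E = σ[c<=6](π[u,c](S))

Row counts bottom-up:
  S → 5
  π[u,c](S) → 5
  σ[c<=6](π[u,c](S)) → 3

|E| = 3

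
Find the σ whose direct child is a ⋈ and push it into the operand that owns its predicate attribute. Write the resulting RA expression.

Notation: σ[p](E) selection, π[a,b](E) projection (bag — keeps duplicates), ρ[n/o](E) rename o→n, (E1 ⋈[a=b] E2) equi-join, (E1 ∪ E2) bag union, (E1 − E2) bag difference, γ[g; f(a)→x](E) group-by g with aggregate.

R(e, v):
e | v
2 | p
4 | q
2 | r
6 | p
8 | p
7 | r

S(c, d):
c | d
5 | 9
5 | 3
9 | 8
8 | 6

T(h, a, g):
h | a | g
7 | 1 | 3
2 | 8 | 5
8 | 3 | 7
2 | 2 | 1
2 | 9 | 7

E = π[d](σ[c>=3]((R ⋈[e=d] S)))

σ filters on c, owned by the right side.
E' = π[d]((R ⋈[e=d] σ[c>=3](S)))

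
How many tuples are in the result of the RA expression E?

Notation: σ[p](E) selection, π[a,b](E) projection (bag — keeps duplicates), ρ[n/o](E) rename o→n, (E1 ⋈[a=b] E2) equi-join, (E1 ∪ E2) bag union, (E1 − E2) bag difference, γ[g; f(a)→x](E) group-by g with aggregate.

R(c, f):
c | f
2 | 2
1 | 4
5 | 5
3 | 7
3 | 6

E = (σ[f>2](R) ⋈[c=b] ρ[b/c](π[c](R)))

Stepwise |·|:
  R → 5
  σ[f>2](R) → 4
  R → 5
  π[c](R) → 5
  ρ[b/c](π[c](R)) → 5
  (σ[f>2](R) ⋈[c=b] ρ[b/c](π[c](R))) → 6

|E| = 6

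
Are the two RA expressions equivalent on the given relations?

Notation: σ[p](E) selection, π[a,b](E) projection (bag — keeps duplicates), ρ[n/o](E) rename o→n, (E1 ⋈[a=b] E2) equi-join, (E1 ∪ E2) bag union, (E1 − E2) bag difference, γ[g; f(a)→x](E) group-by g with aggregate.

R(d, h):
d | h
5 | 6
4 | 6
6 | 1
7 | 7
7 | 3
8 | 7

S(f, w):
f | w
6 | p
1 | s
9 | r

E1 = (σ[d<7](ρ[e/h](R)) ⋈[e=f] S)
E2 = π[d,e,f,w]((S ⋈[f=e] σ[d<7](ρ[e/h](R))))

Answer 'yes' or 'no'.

E1 subexpression sizes:
  R → 6
  ρ[e/h](R) → 6
  σ[d<7](ρ[e/h](R)) → 3
  S → 3
  (σ[d<7](ρ[e/h](R)) ⋈[e=f] S) → 3
E2 subexpression sizes:
  S → 3
  R → 6
  ρ[e/h](R) → 6
  σ[d<7](ρ[e/h](R)) → 3
  (S ⋈[f=e] σ[d<7](ρ[e/h](R))) → 3
  π[d,e,f,w]((S ⋈[f=e] σ[d<7](ρ[e/h](R)))) → 3

E1 and E2 produce the same multiset:
d | e | f | w
4 | 6 | 6 | p
5 | 6 | 6 | p
6 | 1 | 1 | s

yes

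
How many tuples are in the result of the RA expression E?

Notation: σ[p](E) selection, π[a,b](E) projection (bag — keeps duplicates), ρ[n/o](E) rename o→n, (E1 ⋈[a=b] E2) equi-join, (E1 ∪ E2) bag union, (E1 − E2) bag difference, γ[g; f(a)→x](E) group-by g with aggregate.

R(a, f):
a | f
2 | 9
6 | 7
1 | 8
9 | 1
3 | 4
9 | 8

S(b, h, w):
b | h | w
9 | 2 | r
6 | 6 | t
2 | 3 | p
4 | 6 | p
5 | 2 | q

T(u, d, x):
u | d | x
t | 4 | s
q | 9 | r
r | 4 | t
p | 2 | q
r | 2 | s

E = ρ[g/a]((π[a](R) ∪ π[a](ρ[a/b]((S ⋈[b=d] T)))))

Subexpression sizes:
  R → 6
  π[a](R) → 6
  S → 5
  T → 5
  (S ⋈[b=d] T) → 5
  ρ[a/b]((S ⋈[b=d] T)) → 5
  π[a](ρ[a/b]((S ⋈[b=d] T))) → 5
  (π[a](R) ∪ π[a](ρ[a/b]((S ⋈[b=d] T)))) → 11
  ρ[g/a]((π[a](R) ∪ π[a](ρ[a/b]((S ⋈[b=d] T))))) → 11

|E| = 11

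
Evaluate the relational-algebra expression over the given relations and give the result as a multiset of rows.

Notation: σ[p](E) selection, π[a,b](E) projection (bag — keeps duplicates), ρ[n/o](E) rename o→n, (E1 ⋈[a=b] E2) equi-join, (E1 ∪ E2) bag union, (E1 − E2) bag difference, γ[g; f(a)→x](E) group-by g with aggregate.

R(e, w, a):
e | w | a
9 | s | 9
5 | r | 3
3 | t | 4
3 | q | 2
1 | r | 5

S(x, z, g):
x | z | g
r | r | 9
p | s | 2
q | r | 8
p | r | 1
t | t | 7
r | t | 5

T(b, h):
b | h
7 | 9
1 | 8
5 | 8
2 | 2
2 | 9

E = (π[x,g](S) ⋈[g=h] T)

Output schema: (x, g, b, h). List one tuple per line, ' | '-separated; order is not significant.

Stepwise |·|:
  S → 6
  π[x,g](S) → 6
  T → 5
  (π[x,g](S) ⋈[g=h] T) → 5

== RESULT ==
x | g | b | h
p | 2 | 2 | 2
q | 8 | 1 | 8
q | 8 | 5 | 8
r | 9 | 2 | 9
r | 9 | 7 | 9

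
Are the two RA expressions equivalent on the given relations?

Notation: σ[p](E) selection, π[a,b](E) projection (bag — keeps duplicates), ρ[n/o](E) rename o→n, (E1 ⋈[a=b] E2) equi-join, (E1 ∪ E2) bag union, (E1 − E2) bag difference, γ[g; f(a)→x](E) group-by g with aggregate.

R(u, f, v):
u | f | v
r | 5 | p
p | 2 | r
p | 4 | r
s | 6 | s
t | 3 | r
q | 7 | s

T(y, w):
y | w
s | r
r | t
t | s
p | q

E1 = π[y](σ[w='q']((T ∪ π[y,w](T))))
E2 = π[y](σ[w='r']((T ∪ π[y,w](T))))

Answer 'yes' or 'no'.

E1 per-node cardinality:
  T → 4
  T → 4
  π[y,w](T) → 4
  (T ∪ π[y,w](T)) → 8
  σ[w='q']((T ∪ π[y,w](T))) → 2
  π[y](σ[w='q']((T ∪ π[y,w](T)))) → 2
E2 per-node cardinality:
  T → 4
  T → 4
  π[y,w](T) → 4
  (T ∪ π[y,w](T)) → 8
  σ[w='r']((T ∪ π[y,w](T))) → 2
  π[y](σ[w='r']((T ∪ π[y,w](T)))) → 2

E1 result:
y
p
p
E2 result:
y
s
s
Witness: ('p',) appears 2× in E1 but 0× in E2.

no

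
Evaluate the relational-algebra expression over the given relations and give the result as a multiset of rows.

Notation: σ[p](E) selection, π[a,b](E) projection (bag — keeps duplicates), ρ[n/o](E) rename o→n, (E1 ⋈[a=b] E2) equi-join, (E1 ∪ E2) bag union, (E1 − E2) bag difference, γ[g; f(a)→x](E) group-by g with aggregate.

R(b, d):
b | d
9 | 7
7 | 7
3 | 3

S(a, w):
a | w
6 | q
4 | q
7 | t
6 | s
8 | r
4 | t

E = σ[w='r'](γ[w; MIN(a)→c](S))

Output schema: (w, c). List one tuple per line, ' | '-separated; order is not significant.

Row counts bottom-up:
  S → 6
  γ[w; MIN(a)→c](S) → 4
  σ[w='r'](γ[w; MIN(a)→c](S)) → 1

== RESULT ==
w | c
r | 8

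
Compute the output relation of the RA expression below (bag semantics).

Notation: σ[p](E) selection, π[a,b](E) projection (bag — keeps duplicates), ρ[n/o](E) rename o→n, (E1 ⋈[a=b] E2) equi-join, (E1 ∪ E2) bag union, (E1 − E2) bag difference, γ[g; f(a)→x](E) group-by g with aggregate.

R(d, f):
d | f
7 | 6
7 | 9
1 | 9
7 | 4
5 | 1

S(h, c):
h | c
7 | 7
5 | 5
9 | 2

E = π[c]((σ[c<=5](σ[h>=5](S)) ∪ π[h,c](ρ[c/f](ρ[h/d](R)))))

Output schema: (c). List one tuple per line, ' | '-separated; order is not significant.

Subexpression sizes:
  S → 3
  σ[h>=5](S) → 3
  σ[c<=5](σ[h>=5](S)) → 2
  R → 5
  ρ[h/d](R) → 5
  ρ[c/f](ρ[h/d](R)) → 5
  π[h,c](ρ[c/f](ρ[h/d](R))) → 5
  (σ[c<=5](σ[h>=5](S)) ∪ π[h,c](ρ[c/f](ρ[h/d](R)))) → 7
  π[c]((σ[c<=5](σ[h>=5](S)) ∪ π[h,c](ρ[c/f](ρ[h/d](R))))) → 7

== RESULT ==
c
1
2
4
5
6
9
9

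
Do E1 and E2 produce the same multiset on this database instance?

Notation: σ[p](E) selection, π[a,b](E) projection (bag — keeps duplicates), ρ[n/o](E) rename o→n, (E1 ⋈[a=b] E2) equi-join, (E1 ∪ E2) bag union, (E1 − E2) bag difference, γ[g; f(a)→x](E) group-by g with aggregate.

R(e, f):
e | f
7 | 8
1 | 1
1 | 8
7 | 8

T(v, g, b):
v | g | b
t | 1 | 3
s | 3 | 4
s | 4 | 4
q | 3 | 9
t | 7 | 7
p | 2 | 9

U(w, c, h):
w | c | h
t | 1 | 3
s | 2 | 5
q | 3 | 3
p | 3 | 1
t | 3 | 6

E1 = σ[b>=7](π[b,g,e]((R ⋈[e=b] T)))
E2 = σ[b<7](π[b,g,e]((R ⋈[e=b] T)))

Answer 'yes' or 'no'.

E1 row counts bottom-up:
  R → 4
  T → 6
  (R ⋈[e=b] T) → 2
  π[b,g,e]((R ⋈[e=b] T)) → 2
  σ[b>=7](π[b,g,e]((R ⋈[e=b] T))) → 2
E2 row counts bottom-up:
  R → 4
  T → 6
  (R ⋈[e=b] T) → 2
  π[b,g,e]((R ⋈[e=b] T)) → 2
  σ[b<7](π[b,g,e]((R ⋈[e=b] T))) → 0

E1 result:
b | g | e
7 | 7 | 7
7 | 7 | 7
E2 result:
b | g | e
(0 rows)
Witness: (7, 7, 7) appears 2× in E1 but 0× in E2.

no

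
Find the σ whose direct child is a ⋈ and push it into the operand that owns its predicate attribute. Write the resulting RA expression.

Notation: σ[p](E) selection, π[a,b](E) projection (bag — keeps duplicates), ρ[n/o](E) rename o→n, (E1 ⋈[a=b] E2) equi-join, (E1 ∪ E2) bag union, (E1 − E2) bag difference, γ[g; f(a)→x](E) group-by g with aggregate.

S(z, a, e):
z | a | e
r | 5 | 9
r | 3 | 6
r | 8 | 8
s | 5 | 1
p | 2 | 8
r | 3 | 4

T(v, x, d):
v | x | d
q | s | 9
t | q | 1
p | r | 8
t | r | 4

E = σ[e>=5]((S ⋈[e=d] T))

σ filters on e, owned by the left side.
E' = (σ[e>=5](S) ⋈[e=d] T)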